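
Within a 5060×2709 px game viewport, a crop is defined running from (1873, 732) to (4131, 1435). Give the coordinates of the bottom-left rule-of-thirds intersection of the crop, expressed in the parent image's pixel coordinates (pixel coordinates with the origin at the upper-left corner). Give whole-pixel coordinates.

(2626, 1201)

Crop width = 4131 − 1873 = 2258 px; one third is 752.67 px.
Crop height = 1435 − 732 = 703 px; one third is 234.33 px.
The bottom-left point is one-third across and two-thirds down within the crop:
x = 1873 + 1 × 752.67 ≈ 2626; y = 732 + 2 × 234.33 ≈ 1201.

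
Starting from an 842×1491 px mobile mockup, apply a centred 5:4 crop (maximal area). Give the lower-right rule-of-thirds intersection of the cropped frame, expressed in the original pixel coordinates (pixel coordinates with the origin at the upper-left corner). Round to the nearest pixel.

x = 561 px, y = 858 px

842/1491 < 5/4, so the 5:4 crop keeps the full width 842 and trims height to 842 × 4/5 = 673.60 px.
Top offset = (1491 − 673.60)/2 = 408.70 px; left offset = 0.
Lower-right is two-thirds across and two-thirds down within the crop:
x = 0.00 + 2 × 842.00/3 ≈ 561; y = 408.70 + 2 × 673.60/3 ≈ 858.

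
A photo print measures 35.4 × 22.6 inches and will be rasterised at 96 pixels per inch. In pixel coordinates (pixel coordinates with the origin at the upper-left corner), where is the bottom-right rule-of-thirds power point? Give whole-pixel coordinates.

In pixels the canvas is 35.4 × 96 = 3398.4 wide and 22.6 × 96 = 2169.6 tall.
The bottom-right point is two-thirds across and two-thirds down:
x = 2 × 3398.4/3 ≈ 2266; y = 2 × 2169.6/3 ≈ 1446.

(2266, 1446)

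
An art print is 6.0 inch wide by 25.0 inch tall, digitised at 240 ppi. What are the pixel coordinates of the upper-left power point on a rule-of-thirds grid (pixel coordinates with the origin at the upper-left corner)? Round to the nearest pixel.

x = 480 px, y = 2000 px

In pixels the canvas is 6.0 × 240 = 1440 wide and 25.0 × 240 = 6000 tall.
The upper-left point is one-third across and one-third down:
x = 1 × 1440/3 ≈ 480; y = 1 × 6000/3 ≈ 2000.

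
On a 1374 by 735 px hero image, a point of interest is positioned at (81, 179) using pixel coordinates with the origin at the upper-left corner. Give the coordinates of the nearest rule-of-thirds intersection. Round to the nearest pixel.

Third lines: x ∈ {458, 916}, y ∈ {245, 490}.
81 is closer to x = 458; 179 is closer to y = 245.
So the nearest intersection is the upper-left power point.

x = 458 px, y = 245 px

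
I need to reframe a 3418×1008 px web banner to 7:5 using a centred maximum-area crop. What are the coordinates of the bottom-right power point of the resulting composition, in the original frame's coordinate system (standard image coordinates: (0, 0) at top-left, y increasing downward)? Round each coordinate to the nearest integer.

(1944, 672)

3418/1008 > 7/5, so the 7:5 crop keeps the full height 1008 and trims width to 1008 × 7/5 = 1411.20 px.
Left offset = (3418 − 1411.20)/2 = 1003.40 px; top offset = 0.
Bottom-right is two-thirds across and two-thirds down within the crop:
x = 1003.40 + 2 × 1411.20/3 ≈ 1944; y = 0.00 + 2 × 1008.00/3 ≈ 672.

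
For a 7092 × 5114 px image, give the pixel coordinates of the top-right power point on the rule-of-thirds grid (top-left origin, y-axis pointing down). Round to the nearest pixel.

(4728, 1705)

The top-right point sits two-thirds of the way across and one-third of the way down.
x = 2 × 7092/3 ≈ 4728; y = 1 × 5114/3 ≈ 1705.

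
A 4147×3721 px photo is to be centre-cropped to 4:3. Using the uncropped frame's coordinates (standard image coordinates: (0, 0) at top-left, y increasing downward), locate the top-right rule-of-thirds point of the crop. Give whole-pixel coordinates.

(2765, 1342)

4147/3721 < 4/3, so the 4:3 crop keeps the full width 4147 and trims height to 4147 × 3/4 = 3110.25 px.
Top offset = (3721 − 3110.25)/2 = 305.38 px; left offset = 0.
Top-right is two-thirds across and one-third down within the crop:
x = 0.00 + 2 × 4147.00/3 ≈ 2765; y = 305.38 + 1 × 3110.25/3 ≈ 1342.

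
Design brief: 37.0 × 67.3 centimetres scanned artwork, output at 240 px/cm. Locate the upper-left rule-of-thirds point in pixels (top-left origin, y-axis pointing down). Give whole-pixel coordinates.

x = 2960 px, y = 5384 px

In pixels the canvas is 37.0 × 240 = 8880 wide and 67.3 × 240 = 16152 tall.
The upper-left point is one-third across and one-third down:
x = 1 × 8880/3 ≈ 2960; y = 1 × 16152/3 ≈ 5384.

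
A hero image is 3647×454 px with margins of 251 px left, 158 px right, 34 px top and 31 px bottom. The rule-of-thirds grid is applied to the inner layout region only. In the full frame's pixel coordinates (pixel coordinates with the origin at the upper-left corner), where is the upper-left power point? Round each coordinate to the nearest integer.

Content width = 3647 − 251 − 158 = 3238 px; content height = 454 − 34 − 31 = 389 px.
Upper-left is one-third across and one-third down within the inner layout region.
x = 251 + 1 × 3238/3 = 251 + 1079.33 ≈ 1330
y = 34 + 1 × 389/3 = 34 + 129.67 ≈ 164

x = 1330 px, y = 164 px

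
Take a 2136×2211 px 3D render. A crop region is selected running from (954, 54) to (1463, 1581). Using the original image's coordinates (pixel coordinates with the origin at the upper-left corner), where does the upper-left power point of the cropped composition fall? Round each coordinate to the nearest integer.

(1124, 563)

Crop width = 1463 − 954 = 509 px; one third is 169.67 px.
Crop height = 1581 − 54 = 1527 px; one third is 509.00 px.
The upper-left point is one-third across and one-third down within the crop:
x = 954 + 1 × 169.67 ≈ 1124; y = 54 + 1 × 509.00 ≈ 563.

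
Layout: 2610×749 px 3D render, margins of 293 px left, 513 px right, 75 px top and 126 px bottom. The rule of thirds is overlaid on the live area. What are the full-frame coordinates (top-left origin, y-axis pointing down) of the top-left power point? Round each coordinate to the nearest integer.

x = 894 px, y = 258 px

Content width = 2610 − 293 − 513 = 1804 px; content height = 749 − 75 − 126 = 548 px.
Top-left is one-third across and one-third down within the live area.
x = 293 + 1 × 1804/3 = 293 + 601.33 ≈ 894
y = 75 + 1 × 548/3 = 75 + 182.67 ≈ 258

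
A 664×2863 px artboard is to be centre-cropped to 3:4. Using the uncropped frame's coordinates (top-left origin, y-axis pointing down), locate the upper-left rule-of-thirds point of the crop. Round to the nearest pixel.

664/2863 < 3/4, so the 3:4 crop keeps the full width 664 and trims height to 664 × 4/3 = 885.33 px.
Top offset = (2863 − 885.33)/2 = 988.83 px; left offset = 0.
Upper-left is one-third across and one-third down within the crop:
x = 0.00 + 1 × 664.00/3 ≈ 221; y = 988.83 + 1 × 885.33/3 ≈ 1284.

x = 221 px, y = 1284 px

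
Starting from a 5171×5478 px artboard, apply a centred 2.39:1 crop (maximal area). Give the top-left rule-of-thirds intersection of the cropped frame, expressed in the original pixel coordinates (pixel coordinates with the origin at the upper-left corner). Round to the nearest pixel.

5171/5478 < 2.39/1, so the 2.39:1 crop keeps the full width 5171 and trims height to 5171 × 1/2.39 = 2163.60 px.
Top offset = (5478 − 2163.60)/2 = 1657.20 px; left offset = 0.
Top-left is one-third across and one-third down within the crop:
x = 0.00 + 1 × 5171.00/3 ≈ 1724; y = 1657.20 + 1 × 2163.60/3 ≈ 2378.

(1724, 2378)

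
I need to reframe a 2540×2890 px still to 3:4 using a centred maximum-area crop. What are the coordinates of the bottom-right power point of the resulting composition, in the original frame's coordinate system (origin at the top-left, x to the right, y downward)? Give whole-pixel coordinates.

x = 1631 px, y = 1927 px

2540/2890 > 3/4, so the 3:4 crop keeps the full height 2890 and trims width to 2890 × 3/4 = 2167.50 px.
Left offset = (2540 − 2167.50)/2 = 186.25 px; top offset = 0.
Bottom-right is two-thirds across and two-thirds down within the crop:
x = 186.25 + 2 × 2167.50/3 ≈ 1631; y = 0.00 + 2 × 2890.00/3 ≈ 1927.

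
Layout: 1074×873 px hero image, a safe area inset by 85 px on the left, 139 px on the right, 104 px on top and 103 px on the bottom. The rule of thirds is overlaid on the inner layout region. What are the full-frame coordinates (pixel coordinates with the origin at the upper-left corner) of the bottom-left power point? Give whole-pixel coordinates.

Content width = 1074 − 85 − 139 = 850 px; content height = 873 − 104 − 103 = 666 px.
Bottom-left is one-third across and two-thirds down within the inner layout region.
x = 85 + 1 × 850/3 = 85 + 283.33 ≈ 368
y = 104 + 2 × 666/3 = 104 + 444.00 ≈ 548

x = 368 px, y = 548 px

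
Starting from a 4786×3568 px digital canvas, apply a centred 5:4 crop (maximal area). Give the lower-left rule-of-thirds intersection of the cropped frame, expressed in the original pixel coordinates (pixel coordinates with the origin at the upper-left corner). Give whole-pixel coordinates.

x = 1650 px, y = 2379 px

4786/3568 > 5/4, so the 5:4 crop keeps the full height 3568 and trims width to 3568 × 5/4 = 4460.00 px.
Left offset = (4786 − 4460.00)/2 = 163.00 px; top offset = 0.
Lower-left is one-third across and two-thirds down within the crop:
x = 163.00 + 1 × 4460.00/3 ≈ 1650; y = 0.00 + 2 × 3568.00/3 ≈ 2379.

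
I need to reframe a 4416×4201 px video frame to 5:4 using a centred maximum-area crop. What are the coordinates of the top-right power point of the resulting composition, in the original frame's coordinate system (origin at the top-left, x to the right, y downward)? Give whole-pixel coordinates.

(2944, 1512)

4416/4201 < 5/4, so the 5:4 crop keeps the full width 4416 and trims height to 4416 × 4/5 = 3532.80 px.
Top offset = (4201 − 3532.80)/2 = 334.10 px; left offset = 0.
Top-right is two-thirds across and one-third down within the crop:
x = 0.00 + 2 × 4416.00/3 ≈ 2944; y = 334.10 + 1 × 3532.80/3 ≈ 1512.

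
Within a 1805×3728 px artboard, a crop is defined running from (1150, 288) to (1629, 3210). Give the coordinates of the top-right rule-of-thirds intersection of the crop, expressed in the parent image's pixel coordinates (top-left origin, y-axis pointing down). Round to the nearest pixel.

Crop width = 1629 − 1150 = 479 px; one third is 159.67 px.
Crop height = 3210 − 288 = 2922 px; one third is 974.00 px.
The top-right point is two-thirds across and one-third down within the crop:
x = 1150 + 2 × 159.67 ≈ 1469; y = 288 + 1 × 974.00 ≈ 1262.

x = 1469 px, y = 1262 px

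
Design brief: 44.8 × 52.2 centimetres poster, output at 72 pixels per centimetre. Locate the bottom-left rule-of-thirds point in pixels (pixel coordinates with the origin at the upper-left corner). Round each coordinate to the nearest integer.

(1075, 2506)

In pixels the canvas is 44.8 × 72 = 3225.6 wide and 52.2 × 72 = 3758.4 tall.
The bottom-left point is one-third across and two-thirds down:
x = 1 × 3225.6/3 ≈ 1075; y = 2 × 3758.4/3 ≈ 2506.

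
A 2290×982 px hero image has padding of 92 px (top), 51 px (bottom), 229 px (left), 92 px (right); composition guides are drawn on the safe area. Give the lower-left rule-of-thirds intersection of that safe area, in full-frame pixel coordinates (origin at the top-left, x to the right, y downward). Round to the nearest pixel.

Content width = 2290 − 229 − 92 = 1969 px; content height = 982 − 92 − 51 = 839 px.
Lower-left is one-third across and two-thirds down within the safe area.
x = 229 + 1 × 1969/3 = 229 + 656.33 ≈ 885
y = 92 + 2 × 839/3 = 92 + 559.33 ≈ 651

x = 885 px, y = 651 px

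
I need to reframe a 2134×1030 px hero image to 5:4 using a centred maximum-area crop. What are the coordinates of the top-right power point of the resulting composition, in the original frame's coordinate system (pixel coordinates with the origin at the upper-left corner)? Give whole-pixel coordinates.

x = 1282 px, y = 343 px

2134/1030 > 5/4, so the 5:4 crop keeps the full height 1030 and trims width to 1030 × 5/4 = 1287.50 px.
Left offset = (2134 − 1287.50)/2 = 423.25 px; top offset = 0.
Top-right is two-thirds across and one-third down within the crop:
x = 423.25 + 2 × 1287.50/3 ≈ 1282; y = 0.00 + 1 × 1030.00/3 ≈ 343.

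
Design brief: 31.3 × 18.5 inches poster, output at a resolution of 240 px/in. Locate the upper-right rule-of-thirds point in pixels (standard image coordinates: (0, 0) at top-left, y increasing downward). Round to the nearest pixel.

x = 5008 px, y = 1480 px

In pixels the canvas is 31.3 × 240 = 7512 wide and 18.5 × 240 = 4440 tall.
The upper-right point is two-thirds across and one-third down:
x = 2 × 7512/3 ≈ 5008; y = 1 × 4440/3 ≈ 1480.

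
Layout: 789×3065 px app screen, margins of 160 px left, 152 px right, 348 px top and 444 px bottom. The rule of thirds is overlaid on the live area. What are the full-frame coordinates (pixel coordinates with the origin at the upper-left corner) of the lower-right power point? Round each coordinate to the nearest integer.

x = 478 px, y = 1863 px

Content width = 789 − 160 − 152 = 477 px; content height = 3065 − 348 − 444 = 2273 px.
Lower-right is two-thirds across and two-thirds down within the live area.
x = 160 + 2 × 477/3 = 160 + 318.00 ≈ 478
y = 348 + 2 × 2273/3 = 348 + 1515.33 ≈ 1863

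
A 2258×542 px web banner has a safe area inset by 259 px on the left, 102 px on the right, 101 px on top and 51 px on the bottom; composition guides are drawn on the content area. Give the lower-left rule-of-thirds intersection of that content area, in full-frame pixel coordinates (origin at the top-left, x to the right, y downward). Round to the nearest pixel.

x = 891 px, y = 361 px

Content width = 2258 − 259 − 102 = 1897 px; content height = 542 − 101 − 51 = 390 px.
Lower-left is one-third across and two-thirds down within the content area.
x = 259 + 1 × 1897/3 = 259 + 632.33 ≈ 891
y = 101 + 2 × 390/3 = 101 + 260.00 ≈ 361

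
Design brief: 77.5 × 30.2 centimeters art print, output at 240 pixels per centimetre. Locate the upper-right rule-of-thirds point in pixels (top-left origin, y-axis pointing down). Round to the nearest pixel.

In pixels the canvas is 77.5 × 240 = 18600 wide and 30.2 × 240 = 7248 tall.
The upper-right point is two-thirds across and one-third down:
x = 2 × 18600/3 ≈ 12400; y = 1 × 7248/3 ≈ 2416.

(12400, 2416)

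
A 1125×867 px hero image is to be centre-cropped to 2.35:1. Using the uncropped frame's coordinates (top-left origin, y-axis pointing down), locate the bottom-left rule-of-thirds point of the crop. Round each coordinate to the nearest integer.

1125/867 < 2.35/1, so the 2.35:1 crop keeps the full width 1125 and trims height to 1125 × 1/2.35 = 478.72 px.
Top offset = (867 − 478.72)/2 = 194.14 px; left offset = 0.
Bottom-left is one-third across and two-thirds down within the crop:
x = 0.00 + 1 × 1125.00/3 ≈ 375; y = 194.14 + 2 × 478.72/3 ≈ 513.

(375, 513)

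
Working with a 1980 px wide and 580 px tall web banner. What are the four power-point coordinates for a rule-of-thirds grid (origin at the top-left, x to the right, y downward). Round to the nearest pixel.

One third of 1980 is 660; one third of 580 is 193.33.
Vertical third lines at x = 660 and x = 1320; horizontal third lines at y = 193 and y = 387.

(660, 193), (1320, 193), (660, 387), (1320, 387)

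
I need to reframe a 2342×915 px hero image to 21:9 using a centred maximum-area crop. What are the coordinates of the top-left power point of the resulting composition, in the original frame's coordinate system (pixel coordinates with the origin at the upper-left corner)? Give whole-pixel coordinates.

2342/915 > 21/9, so the 21:9 crop keeps the full height 915 and trims width to 915 × 21/9 = 2135.00 px.
Left offset = (2342 − 2135.00)/2 = 103.50 px; top offset = 0.
Top-left is one-third across and one-third down within the crop:
x = 103.50 + 1 × 2135.00/3 ≈ 815; y = 0.00 + 1 × 915.00/3 ≈ 305.

x = 815 px, y = 305 px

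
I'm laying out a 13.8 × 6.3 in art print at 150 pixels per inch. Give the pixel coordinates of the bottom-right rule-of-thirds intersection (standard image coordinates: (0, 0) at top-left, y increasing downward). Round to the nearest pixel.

In pixels the canvas is 13.8 × 150 = 2070 wide and 6.3 × 150 = 945 tall.
The bottom-right point is two-thirds across and two-thirds down:
x = 2 × 2070/3 ≈ 1380; y = 2 × 945/3 ≈ 630.

(1380, 630)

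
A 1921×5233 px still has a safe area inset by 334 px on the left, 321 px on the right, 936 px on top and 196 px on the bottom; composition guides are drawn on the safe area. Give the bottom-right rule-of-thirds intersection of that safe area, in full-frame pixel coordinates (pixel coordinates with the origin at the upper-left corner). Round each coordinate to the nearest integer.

Content width = 1921 − 334 − 321 = 1266 px; content height = 5233 − 936 − 196 = 4101 px.
Bottom-right is two-thirds across and two-thirds down within the safe area.
x = 334 + 2 × 1266/3 = 334 + 844.00 ≈ 1178
y = 936 + 2 × 4101/3 = 936 + 2734.00 ≈ 3670

(1178, 3670)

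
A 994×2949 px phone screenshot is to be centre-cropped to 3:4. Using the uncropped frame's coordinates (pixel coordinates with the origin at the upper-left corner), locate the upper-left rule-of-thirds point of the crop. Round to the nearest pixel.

(331, 1254)

994/2949 < 3/4, so the 3:4 crop keeps the full width 994 and trims height to 994 × 4/3 = 1325.33 px.
Top offset = (2949 − 1325.33)/2 = 811.83 px; left offset = 0.
Upper-left is one-third across and one-third down within the crop:
x = 0.00 + 1 × 994.00/3 ≈ 331; y = 811.83 + 1 × 1325.33/3 ≈ 1254.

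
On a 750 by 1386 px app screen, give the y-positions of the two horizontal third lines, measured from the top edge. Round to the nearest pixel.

462 px and 924 px

1386 / 3 = 462, so the horizontal lines sit at one and two thirds of 1386.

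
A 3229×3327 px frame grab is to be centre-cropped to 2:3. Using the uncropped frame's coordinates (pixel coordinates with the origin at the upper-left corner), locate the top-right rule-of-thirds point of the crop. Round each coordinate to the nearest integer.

3229/3327 > 2/3, so the 2:3 crop keeps the full height 3327 and trims width to 3327 × 2/3 = 2218.00 px.
Left offset = (3229 − 2218.00)/2 = 505.50 px; top offset = 0.
Top-right is two-thirds across and one-third down within the crop:
x = 505.50 + 2 × 2218.00/3 ≈ 1984; y = 0.00 + 1 × 3327.00/3 ≈ 1109.

(1984, 1109)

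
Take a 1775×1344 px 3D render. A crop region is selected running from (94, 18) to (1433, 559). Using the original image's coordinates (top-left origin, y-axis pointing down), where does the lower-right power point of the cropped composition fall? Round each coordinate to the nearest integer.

Crop width = 1433 − 94 = 1339 px; one third is 446.33 px.
Crop height = 559 − 18 = 541 px; one third is 180.33 px.
The lower-right point is two-thirds across and two-thirds down within the crop:
x = 94 + 2 × 446.33 ≈ 987; y = 18 + 2 × 180.33 ≈ 379.

(987, 379)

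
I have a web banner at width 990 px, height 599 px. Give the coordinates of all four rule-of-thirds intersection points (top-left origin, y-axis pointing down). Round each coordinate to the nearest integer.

One third of 990 is 330; one third of 599 is 199.67.
Vertical third lines at x = 330 and x = 660; horizontal third lines at y = 200 and y = 399.

(330, 200), (660, 200), (330, 399), (660, 399)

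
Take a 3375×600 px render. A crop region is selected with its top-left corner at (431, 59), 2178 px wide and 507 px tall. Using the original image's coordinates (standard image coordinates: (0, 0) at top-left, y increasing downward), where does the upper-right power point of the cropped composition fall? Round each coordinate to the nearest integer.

(1883, 228)

One third of the crop width 2178 is 726.00 px.
One third of the crop height 507 is 169.00 px.
The upper-right point is two-thirds across and one-third down within the crop:
x = 431 + 2 × 726.00 ≈ 1883; y = 59 + 1 × 169.00 ≈ 228.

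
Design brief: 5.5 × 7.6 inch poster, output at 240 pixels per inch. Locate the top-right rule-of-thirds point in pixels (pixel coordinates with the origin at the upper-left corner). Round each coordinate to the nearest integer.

In pixels the canvas is 5.5 × 240 = 1320 wide and 7.6 × 240 = 1824 tall.
The top-right point is two-thirds across and one-third down:
x = 2 × 1320/3 ≈ 880; y = 1 × 1824/3 ≈ 608.

x = 880 px, y = 608 px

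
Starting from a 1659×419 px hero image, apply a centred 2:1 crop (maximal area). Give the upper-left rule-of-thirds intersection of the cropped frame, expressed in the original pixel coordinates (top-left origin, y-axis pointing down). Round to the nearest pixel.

x = 690 px, y = 140 px

1659/419 > 2/1, so the 2:1 crop keeps the full height 419 and trims width to 419 × 2/1 = 838.00 px.
Left offset = (1659 − 838.00)/2 = 410.50 px; top offset = 0.
Upper-left is one-third across and one-third down within the crop:
x = 410.50 + 1 × 838.00/3 ≈ 690; y = 0.00 + 1 × 419.00/3 ≈ 140.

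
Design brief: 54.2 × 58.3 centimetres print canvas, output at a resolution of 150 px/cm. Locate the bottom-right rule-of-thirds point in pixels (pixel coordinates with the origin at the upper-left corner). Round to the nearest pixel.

x = 5420 px, y = 5830 px

In pixels the canvas is 54.2 × 150 = 8130 wide and 58.3 × 150 = 8745 tall.
The bottom-right point is two-thirds across and two-thirds down:
x = 2 × 8130/3 ≈ 5420; y = 2 × 8745/3 ≈ 5830.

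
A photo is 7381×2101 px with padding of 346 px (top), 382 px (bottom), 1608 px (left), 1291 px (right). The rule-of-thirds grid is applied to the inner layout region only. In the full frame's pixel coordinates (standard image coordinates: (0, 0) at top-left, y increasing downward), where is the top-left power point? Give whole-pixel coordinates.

Content width = 7381 − 1608 − 1291 = 4482 px; content height = 2101 − 346 − 382 = 1373 px.
Top-left is one-third across and one-third down within the inner layout region.
x = 1608 + 1 × 4482/3 = 1608 + 1494.00 ≈ 3102
y = 346 + 1 × 1373/3 = 346 + 457.67 ≈ 804

x = 3102 px, y = 804 px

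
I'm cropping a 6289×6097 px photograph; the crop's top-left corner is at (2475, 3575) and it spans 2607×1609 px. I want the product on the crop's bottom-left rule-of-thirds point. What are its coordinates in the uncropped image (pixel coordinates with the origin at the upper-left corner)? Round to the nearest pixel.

x = 3344 px, y = 4648 px

One third of the crop width 2607 is 869.00 px.
One third of the crop height 1609 is 536.33 px.
The bottom-left point is one-third across and two-thirds down within the crop:
x = 2475 + 1 × 869.00 ≈ 3344; y = 3575 + 2 × 536.33 ≈ 4648.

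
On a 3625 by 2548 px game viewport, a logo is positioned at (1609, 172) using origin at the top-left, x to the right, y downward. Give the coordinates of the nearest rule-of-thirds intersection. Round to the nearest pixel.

Third lines: x ∈ {1208, 2417}, y ∈ {849, 1699}.
1609 is closer to x = 1208; 172 is closer to y = 849.
So the nearest intersection is the upper-left power point.

(1208, 849)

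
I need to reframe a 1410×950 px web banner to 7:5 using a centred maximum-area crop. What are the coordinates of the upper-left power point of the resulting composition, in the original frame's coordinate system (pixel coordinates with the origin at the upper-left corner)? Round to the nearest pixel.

x = 483 px, y = 317 px

1410/950 > 7/5, so the 7:5 crop keeps the full height 950 and trims width to 950 × 7/5 = 1330.00 px.
Left offset = (1410 − 1330.00)/2 = 40.00 px; top offset = 0.
Upper-left is one-third across and one-third down within the crop:
x = 40.00 + 1 × 1330.00/3 ≈ 483; y = 0.00 + 1 × 950.00/3 ≈ 317.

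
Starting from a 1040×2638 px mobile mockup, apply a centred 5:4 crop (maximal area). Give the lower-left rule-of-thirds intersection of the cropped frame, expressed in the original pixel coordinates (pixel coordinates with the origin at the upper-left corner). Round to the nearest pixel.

(347, 1458)

1040/2638 < 5/4, so the 5:4 crop keeps the full width 1040 and trims height to 1040 × 4/5 = 832.00 px.
Top offset = (2638 − 832.00)/2 = 903.00 px; left offset = 0.
Lower-left is one-third across and two-thirds down within the crop:
x = 0.00 + 1 × 1040.00/3 ≈ 347; y = 903.00 + 2 × 832.00/3 ≈ 1458.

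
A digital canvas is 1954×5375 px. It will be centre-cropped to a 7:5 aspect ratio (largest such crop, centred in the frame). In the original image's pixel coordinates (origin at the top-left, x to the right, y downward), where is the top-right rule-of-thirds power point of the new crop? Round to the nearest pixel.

1954/5375 < 7/5, so the 7:5 crop keeps the full width 1954 and trims height to 1954 × 5/7 = 1395.71 px.
Top offset = (5375 − 1395.71)/2 = 1989.64 px; left offset = 0.
Top-right is two-thirds across and one-third down within the crop:
x = 0.00 + 2 × 1954.00/3 ≈ 1303; y = 1989.64 + 1 × 1395.71/3 ≈ 2455.

x = 1303 px, y = 2455 px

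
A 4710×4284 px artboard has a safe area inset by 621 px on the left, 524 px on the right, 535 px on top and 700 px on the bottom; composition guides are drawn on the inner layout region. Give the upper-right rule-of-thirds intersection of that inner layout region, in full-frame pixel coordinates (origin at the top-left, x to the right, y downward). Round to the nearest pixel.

Content width = 4710 − 621 − 524 = 3565 px; content height = 4284 − 535 − 700 = 3049 px.
Upper-right is two-thirds across and one-third down within the inner layout region.
x = 621 + 2 × 3565/3 = 621 + 2376.67 ≈ 2998
y = 535 + 1 × 3049/3 = 535 + 1016.33 ≈ 1551

x = 2998 px, y = 1551 px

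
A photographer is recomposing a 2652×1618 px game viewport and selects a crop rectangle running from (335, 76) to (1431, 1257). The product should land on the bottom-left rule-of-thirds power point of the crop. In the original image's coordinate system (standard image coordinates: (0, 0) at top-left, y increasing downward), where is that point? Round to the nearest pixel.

Crop width = 1431 − 335 = 1096 px; one third is 365.33 px.
Crop height = 1257 − 76 = 1181 px; one third is 393.67 px.
The bottom-left point is one-third across and two-thirds down within the crop:
x = 335 + 1 × 365.33 ≈ 700; y = 76 + 2 × 393.67 ≈ 863.

(700, 863)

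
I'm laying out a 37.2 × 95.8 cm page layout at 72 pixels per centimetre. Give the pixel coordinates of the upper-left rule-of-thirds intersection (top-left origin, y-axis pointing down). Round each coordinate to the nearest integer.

In pixels the canvas is 37.2 × 72 = 2678.4 wide and 95.8 × 72 = 6897.6 tall.
The upper-left point is one-third across and one-third down:
x = 1 × 2678.4/3 ≈ 893; y = 1 × 6897.6/3 ≈ 2299.

x = 893 px, y = 2299 px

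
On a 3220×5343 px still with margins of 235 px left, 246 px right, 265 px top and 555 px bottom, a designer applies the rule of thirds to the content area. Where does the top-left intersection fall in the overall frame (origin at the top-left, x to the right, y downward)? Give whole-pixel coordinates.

Content width = 3220 − 235 − 246 = 2739 px; content height = 5343 − 265 − 555 = 4523 px.
Top-left is one-third across and one-third down within the content area.
x = 235 + 1 × 2739/3 = 235 + 913.00 ≈ 1148
y = 265 + 1 × 4523/3 = 265 + 1507.67 ≈ 1773

x = 1148 px, y = 1773 px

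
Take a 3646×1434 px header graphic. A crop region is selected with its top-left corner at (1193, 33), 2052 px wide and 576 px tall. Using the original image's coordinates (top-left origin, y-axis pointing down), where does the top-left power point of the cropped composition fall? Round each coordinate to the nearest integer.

One third of the crop width 2052 is 684.00 px.
One third of the crop height 576 is 192.00 px.
The top-left point is one-third across and one-third down within the crop:
x = 1193 + 1 × 684.00 ≈ 1877; y = 33 + 1 × 192.00 ≈ 225.

x = 1877 px, y = 225 px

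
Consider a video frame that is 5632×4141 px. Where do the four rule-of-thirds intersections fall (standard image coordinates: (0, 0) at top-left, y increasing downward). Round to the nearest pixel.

One third of 5632 is 1877.33; one third of 4141 is 1380.33.
Vertical third lines at x = 1877 and x = 3755; horizontal third lines at y = 1380 and y = 2761.

(1877, 1380), (3755, 1380), (1877, 2761), (3755, 2761)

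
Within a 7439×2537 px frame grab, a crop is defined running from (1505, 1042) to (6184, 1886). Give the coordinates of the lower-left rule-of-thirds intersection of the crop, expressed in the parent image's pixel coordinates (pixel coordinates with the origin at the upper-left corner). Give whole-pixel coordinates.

Crop width = 6184 − 1505 = 4679 px; one third is 1559.67 px.
Crop height = 1886 − 1042 = 844 px; one third is 281.33 px.
The lower-left point is one-third across and two-thirds down within the crop:
x = 1505 + 1 × 1559.67 ≈ 3065; y = 1042 + 2 × 281.33 ≈ 1605.

x = 3065 px, y = 1605 px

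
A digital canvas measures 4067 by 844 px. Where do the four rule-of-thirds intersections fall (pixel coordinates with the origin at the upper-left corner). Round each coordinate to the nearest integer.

(1356, 281), (2711, 281), (1356, 563), (2711, 563)

One third of 4067 is 1355.67; one third of 844 is 281.33.
Vertical third lines at x = 1356 and x = 2711; horizontal third lines at y = 281 and y = 563.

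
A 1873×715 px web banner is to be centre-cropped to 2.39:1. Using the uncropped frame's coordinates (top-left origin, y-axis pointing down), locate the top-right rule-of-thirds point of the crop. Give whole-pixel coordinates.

x = 1221 px, y = 238 px

1873/715 > 2.39/1, so the 2.39:1 crop keeps the full height 715 and trims width to 715 × 2.39/1 = 1708.85 px.
Left offset = (1873 − 1708.85)/2 = 82.07 px; top offset = 0.
Top-right is two-thirds across and one-third down within the crop:
x = 82.07 + 2 × 1708.85/3 ≈ 1221; y = 0.00 + 1 × 715.00/3 ≈ 238.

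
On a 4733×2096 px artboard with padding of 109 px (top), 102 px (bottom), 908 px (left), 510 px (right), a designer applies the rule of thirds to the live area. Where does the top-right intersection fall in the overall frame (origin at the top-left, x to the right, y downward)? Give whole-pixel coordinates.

x = 3118 px, y = 737 px

Content width = 4733 − 908 − 510 = 3315 px; content height = 2096 − 109 − 102 = 1885 px.
Top-right is two-thirds across and one-third down within the live area.
x = 908 + 2 × 3315/3 = 908 + 2210.00 ≈ 3118
y = 109 + 1 × 1885/3 = 109 + 628.33 ≈ 737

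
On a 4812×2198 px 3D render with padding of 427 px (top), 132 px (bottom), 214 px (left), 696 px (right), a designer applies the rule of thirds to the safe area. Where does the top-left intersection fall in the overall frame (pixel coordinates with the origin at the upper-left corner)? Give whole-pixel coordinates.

Content width = 4812 − 214 − 696 = 3902 px; content height = 2198 − 427 − 132 = 1639 px.
Top-left is one-third across and one-third down within the safe area.
x = 214 + 1 × 3902/3 = 214 + 1300.67 ≈ 1515
y = 427 + 1 × 1639/3 = 427 + 546.33 ≈ 973

(1515, 973)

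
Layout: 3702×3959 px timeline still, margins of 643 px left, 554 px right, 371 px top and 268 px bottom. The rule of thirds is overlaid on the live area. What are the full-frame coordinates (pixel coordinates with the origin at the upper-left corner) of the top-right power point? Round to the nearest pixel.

x = 2313 px, y = 1478 px

Content width = 3702 − 643 − 554 = 2505 px; content height = 3959 − 371 − 268 = 3320 px.
Top-right is two-thirds across and one-third down within the live area.
x = 643 + 2 × 2505/3 = 643 + 1670.00 ≈ 2313
y = 371 + 1 × 3320/3 = 371 + 1106.67 ≈ 1478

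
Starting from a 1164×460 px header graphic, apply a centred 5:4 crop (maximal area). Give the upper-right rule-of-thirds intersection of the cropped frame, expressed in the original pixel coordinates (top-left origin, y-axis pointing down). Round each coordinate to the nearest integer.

(678, 153)

1164/460 > 5/4, so the 5:4 crop keeps the full height 460 and trims width to 460 × 5/4 = 575.00 px.
Left offset = (1164 − 575.00)/2 = 294.50 px; top offset = 0.
Upper-right is two-thirds across and one-third down within the crop:
x = 294.50 + 2 × 575.00/3 ≈ 678; y = 0.00 + 1 × 460.00/3 ≈ 153.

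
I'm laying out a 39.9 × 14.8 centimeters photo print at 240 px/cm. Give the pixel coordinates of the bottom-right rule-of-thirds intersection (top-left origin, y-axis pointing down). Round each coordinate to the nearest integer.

In pixels the canvas is 39.9 × 240 = 9576 wide and 14.8 × 240 = 3552 tall.
The bottom-right point is two-thirds across and two-thirds down:
x = 2 × 9576/3 ≈ 6384; y = 2 × 3552/3 ≈ 2368.

(6384, 2368)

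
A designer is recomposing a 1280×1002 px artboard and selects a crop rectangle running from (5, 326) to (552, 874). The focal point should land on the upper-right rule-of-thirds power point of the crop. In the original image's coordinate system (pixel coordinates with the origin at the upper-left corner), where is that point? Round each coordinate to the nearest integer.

(370, 509)

Crop width = 552 − 5 = 547 px; one third is 182.33 px.
Crop height = 874 − 326 = 548 px; one third is 182.67 px.
The upper-right point is two-thirds across and one-third down within the crop:
x = 5 + 2 × 182.33 ≈ 370; y = 326 + 1 × 182.67 ≈ 509.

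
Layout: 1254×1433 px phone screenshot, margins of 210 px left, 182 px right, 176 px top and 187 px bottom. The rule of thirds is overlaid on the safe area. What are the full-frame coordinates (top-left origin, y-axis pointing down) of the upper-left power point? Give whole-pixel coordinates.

Content width = 1254 − 210 − 182 = 862 px; content height = 1433 − 176 − 187 = 1070 px.
Upper-left is one-third across and one-third down within the safe area.
x = 210 + 1 × 862/3 = 210 + 287.33 ≈ 497
y = 176 + 1 × 1070/3 = 176 + 356.67 ≈ 533

x = 497 px, y = 533 px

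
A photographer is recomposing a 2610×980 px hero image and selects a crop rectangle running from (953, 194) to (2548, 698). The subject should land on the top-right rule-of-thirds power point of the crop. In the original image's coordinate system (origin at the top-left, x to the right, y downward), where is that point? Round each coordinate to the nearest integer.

Crop width = 2548 − 953 = 1595 px; one third is 531.67 px.
Crop height = 698 − 194 = 504 px; one third is 168.00 px.
The top-right point is two-thirds across and one-third down within the crop:
x = 953 + 2 × 531.67 ≈ 2016; y = 194 + 1 × 168.00 ≈ 362.

x = 2016 px, y = 362 px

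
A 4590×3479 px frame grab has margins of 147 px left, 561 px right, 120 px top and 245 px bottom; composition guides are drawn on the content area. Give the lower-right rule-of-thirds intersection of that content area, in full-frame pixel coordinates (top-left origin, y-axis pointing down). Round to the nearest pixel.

x = 2735 px, y = 2196 px

Content width = 4590 − 147 − 561 = 3882 px; content height = 3479 − 120 − 245 = 3114 px.
Lower-right is two-thirds across and two-thirds down within the content area.
x = 147 + 2 × 3882/3 = 147 + 2588.00 ≈ 2735
y = 120 + 2 × 3114/3 = 120 + 2076.00 ≈ 2196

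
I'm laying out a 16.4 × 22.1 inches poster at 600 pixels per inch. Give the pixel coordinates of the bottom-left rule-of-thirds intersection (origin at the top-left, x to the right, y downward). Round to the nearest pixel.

(3280, 8840)

In pixels the canvas is 16.4 × 600 = 9840 wide and 22.1 × 600 = 13260 tall.
The bottom-left point is one-third across and two-thirds down:
x = 1 × 9840/3 ≈ 3280; y = 2 × 13260/3 ≈ 8840.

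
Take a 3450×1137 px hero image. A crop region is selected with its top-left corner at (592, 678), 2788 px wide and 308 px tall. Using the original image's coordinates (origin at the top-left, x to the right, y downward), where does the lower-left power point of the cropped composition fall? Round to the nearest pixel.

(1521, 883)

One third of the crop width 2788 is 929.33 px.
One third of the crop height 308 is 102.67 px.
The lower-left point is one-third across and two-thirds down within the crop:
x = 592 + 1 × 929.33 ≈ 1521; y = 678 + 2 × 102.67 ≈ 883.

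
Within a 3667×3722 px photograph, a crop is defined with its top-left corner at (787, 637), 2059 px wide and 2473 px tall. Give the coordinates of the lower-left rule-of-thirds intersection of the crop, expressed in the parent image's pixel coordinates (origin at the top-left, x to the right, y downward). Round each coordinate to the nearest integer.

x = 1473 px, y = 2286 px

One third of the crop width 2059 is 686.33 px.
One third of the crop height 2473 is 824.33 px.
The lower-left point is one-third across and two-thirds down within the crop:
x = 787 + 1 × 686.33 ≈ 1473; y = 637 + 2 × 824.33 ≈ 2286.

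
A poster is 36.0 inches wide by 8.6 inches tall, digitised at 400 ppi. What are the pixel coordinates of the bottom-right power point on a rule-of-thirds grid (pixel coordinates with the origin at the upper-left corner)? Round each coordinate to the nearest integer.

(9600, 2293)

In pixels the canvas is 36.0 × 400 = 14400 wide and 8.6 × 400 = 3440 tall.
The bottom-right point is two-thirds across and two-thirds down:
x = 2 × 14400/3 ≈ 9600; y = 2 × 3440/3 ≈ 2293.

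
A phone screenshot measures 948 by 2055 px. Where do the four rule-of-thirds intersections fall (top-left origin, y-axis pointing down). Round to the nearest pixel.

One third of 948 is 316; one third of 2055 is 685.
Vertical third lines at x = 316 and x = 632; horizontal third lines at y = 685 and y = 1370.

(316, 685), (632, 685), (316, 1370), (632, 1370)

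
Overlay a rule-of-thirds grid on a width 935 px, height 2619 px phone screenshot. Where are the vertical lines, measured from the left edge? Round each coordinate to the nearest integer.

935 / 3 = 311.67, so the vertical lines sit at one and two thirds of 935.

312 px and 623 px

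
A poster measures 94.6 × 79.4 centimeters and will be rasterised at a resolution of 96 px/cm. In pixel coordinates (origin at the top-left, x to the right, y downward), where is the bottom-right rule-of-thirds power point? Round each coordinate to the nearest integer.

In pixels the canvas is 94.6 × 96 = 9081.6 wide and 79.4 × 96 = 7622.4 tall.
The bottom-right point is two-thirds across and two-thirds down:
x = 2 × 9081.6/3 ≈ 6054; y = 2 × 7622.4/3 ≈ 5082.

(6054, 5082)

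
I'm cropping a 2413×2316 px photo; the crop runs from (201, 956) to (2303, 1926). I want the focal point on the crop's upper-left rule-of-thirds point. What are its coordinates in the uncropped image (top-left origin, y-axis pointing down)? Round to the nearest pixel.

(902, 1279)

Crop width = 2303 − 201 = 2102 px; one third is 700.67 px.
Crop height = 1926 − 956 = 970 px; one third is 323.33 px.
The upper-left point is one-third across and one-third down within the crop:
x = 201 + 1 × 700.67 ≈ 902; y = 956 + 1 × 323.33 ≈ 1279.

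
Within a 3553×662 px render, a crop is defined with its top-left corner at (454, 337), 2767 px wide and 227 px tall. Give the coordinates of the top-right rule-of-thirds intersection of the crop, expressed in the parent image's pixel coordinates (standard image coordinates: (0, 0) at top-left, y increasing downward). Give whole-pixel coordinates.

One third of the crop width 2767 is 922.33 px.
One third of the crop height 227 is 75.67 px.
The top-right point is two-thirds across and one-third down within the crop:
x = 454 + 2 × 922.33 ≈ 2299; y = 337 + 1 × 75.67 ≈ 413.

(2299, 413)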